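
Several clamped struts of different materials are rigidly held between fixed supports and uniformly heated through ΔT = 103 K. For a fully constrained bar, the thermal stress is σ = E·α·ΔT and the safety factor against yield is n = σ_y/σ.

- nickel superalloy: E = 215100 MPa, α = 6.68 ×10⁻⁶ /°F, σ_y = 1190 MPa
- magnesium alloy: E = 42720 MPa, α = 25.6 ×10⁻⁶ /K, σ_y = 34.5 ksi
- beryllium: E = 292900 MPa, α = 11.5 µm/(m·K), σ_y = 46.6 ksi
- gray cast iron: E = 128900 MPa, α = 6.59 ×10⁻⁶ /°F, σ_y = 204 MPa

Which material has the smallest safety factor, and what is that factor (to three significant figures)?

beryllium, n = 0.926

Per material, after unit conversion:
  nickel superalloy: E = 215.1, α = 12.0, σ_y = 1190 → σ = 266 MPa, n = 4.47
  magnesium alloy: E = 42.72, α = 25.6, σ_y = 237.9 → σ = 113 MPa, n = 2.11
  beryllium: E = 292.9, α = 11.5, σ_y = 321.3 → σ = 347 MPa, n = 0.926
  gray cast iron: E = 128.9, α = 11.9, σ_y = 204.0 → σ = 157 MPa, n = 1.30
Beryllium has the lowest safety factor, n = 0.926.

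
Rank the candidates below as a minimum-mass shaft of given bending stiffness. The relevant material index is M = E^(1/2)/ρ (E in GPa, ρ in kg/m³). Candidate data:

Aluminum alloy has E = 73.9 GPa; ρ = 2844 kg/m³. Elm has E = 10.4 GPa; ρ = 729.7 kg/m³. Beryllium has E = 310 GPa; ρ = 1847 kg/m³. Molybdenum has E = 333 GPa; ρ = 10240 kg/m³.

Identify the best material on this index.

beryllium

Per-candidate index values:
  beryllium: M = 9.53×10⁻³
  elm: M = 4.42×10⁻³
  aluminum alloy: M = 3.02×10⁻³
  molybdenum: M = 1.78×10⁻³
Highest index: beryllium.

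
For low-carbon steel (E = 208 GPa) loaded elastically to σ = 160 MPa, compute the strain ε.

ε = σ/E = 160 / 208000 = 7.69×10⁻⁴.

7.69×10⁻⁴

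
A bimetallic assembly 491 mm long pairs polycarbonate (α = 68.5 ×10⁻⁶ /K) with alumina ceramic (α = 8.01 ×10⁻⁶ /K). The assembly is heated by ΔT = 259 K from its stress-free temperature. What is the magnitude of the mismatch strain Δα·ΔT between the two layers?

Δα = |68.5 − 8.01|×10⁻⁶/K = 60.5×10⁻⁶/K.
Mismatch strain = Δα·ΔT = 60.5×10⁻⁶ × 259.0 = 0.0157.

0.0157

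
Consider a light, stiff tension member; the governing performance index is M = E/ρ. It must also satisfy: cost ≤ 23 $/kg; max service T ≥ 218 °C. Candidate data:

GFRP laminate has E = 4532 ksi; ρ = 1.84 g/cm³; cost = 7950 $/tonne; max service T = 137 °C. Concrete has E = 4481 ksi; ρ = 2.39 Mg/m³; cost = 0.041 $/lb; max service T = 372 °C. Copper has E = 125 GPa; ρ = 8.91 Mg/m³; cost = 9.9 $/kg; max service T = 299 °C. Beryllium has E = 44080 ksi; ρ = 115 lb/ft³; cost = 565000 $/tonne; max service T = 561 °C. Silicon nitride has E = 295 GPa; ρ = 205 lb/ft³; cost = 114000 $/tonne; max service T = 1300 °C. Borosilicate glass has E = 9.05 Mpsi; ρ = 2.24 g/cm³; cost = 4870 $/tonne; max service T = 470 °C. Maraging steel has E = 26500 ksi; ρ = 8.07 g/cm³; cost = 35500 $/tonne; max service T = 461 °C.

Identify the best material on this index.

borosilicate glass

Screen on constraints: cost ≤ 23 $/kg; max service T ≥ 218 °C. Survivors: concrete, copper, borosilicate glass.
Normalizing units and computing the index:
  concrete: E = 30.90 GPa, ρ = 2390 kg/m³
  copper: E = 125.0 GPa, ρ = 8910 kg/m³
  borosilicate glass: E = 62.40 GPa, ρ = 2240 kg/m³
  borosilicate glass: M = 27.9 MN·m/kg
  copper: M = 14.0 MN·m/kg
  concrete: M = 12.9 MN·m/kg
Highest index: borosilicate glass.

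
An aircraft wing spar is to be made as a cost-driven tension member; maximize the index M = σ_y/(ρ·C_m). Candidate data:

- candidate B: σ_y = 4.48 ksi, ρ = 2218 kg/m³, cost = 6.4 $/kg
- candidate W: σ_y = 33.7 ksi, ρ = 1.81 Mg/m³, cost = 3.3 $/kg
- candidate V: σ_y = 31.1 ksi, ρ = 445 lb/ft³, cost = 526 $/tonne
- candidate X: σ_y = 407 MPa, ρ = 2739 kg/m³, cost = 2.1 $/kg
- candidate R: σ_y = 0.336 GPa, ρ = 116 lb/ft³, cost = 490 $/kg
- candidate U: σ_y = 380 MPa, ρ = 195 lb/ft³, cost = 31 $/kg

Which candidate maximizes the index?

candidate X

After converting to SI:
  candidate B: σ_y = 30.89 MPa, ρ = 2218 kg/m³, cost = 6.400 $/kg
  candidate W: σ_y = 232.4 MPa, ρ = 1810 kg/m³, cost = 3.300 $/kg
  candidate V: σ_y = 214.4 MPa, ρ = 7128 kg/m³, cost = 0.5260 $/kg
  candidate X: σ_y = 407.0 MPa, ρ = 2739 kg/m³, cost = 2.100 $/kg
  candidate R: σ_y = 336.0 MPa, ρ = 1858 kg/m³, cost = 490.0 $/kg
  candidate U: σ_y = 380.0 MPa, ρ = 3124 kg/m³, cost = 31.00 $/kg
  candidate X: M = 70.8 kN·m per $
  candidate V: M = 57.2 kN·m per $
  candidate W: M = 38.9 kN·m per $
  candidate U: M = 3.92 kN·m per $
  candidate B: M = 2.18 kN·m per $
  candidate R: M = 0.369 kN·m per $
Highest index: candidate X.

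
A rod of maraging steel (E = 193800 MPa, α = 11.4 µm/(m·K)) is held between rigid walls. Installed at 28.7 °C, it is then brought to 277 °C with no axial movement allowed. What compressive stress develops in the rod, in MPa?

549 MPa

E = 193800 MPa = 193.8 GPa.
ΔT = 248.3 K. Constrained thermal stress σ = E·α·ΔT = 193.8×10³ MPa × 11.4×10⁻⁶ × 248.3 = 549 MPa (compressive).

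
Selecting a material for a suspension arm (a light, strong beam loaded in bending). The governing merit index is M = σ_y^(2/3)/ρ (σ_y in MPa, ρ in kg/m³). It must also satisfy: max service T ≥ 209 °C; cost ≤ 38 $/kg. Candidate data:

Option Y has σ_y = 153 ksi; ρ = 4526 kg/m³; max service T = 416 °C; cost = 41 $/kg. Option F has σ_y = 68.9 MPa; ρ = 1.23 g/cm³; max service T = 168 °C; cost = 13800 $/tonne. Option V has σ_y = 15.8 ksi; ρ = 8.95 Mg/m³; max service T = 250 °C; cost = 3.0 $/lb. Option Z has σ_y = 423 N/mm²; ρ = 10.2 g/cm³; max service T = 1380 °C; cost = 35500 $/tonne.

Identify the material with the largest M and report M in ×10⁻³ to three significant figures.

option Z, M = 5.52×10⁻³

Screen on constraints: max service T ≥ 209 °C; cost ≤ 38 $/kg. Survivors: option V, option Z.
After converting to SI:
  option V: σ_y = 108.9 MPa, ρ = 8950 kg/m³
  option Z: σ_y = 423.0 MPa, ρ = 10200 kg/m³
  option Z: M = 5.52×10⁻³
  option V: M = 2.55×10⁻³
The maximum is for option Z.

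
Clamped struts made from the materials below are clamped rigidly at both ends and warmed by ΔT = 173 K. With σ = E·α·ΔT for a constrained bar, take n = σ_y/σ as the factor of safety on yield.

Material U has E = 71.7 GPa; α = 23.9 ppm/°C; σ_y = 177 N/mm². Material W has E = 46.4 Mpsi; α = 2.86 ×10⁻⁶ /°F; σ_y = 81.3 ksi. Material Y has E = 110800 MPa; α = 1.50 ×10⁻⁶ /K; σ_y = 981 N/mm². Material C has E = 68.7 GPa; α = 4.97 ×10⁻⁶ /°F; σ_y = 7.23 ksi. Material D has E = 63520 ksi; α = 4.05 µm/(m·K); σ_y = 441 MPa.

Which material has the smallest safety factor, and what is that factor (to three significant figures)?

With everything in SI (GPa, ×10⁻⁶/K, MPa):
  material U: E = 71.70, α = 23.9, σ_y = 177.0 → σ = 296 MPa, n = 0.597
  material W: E = 319.9, α = 5.15, σ_y = 560.5 → σ = 285 MPa, n = 1.97
  material Y: E = 110.8, α = 1.50, σ_y = 981.0 → σ = 28.8 MPa, n = 34.1
  material C: E = 68.70, α = 8.95, σ_y = 49.85 → σ = 106 MPa, n = 0.469
  material D: E = 438.0, α = 4.05, σ_y = 441.0 → σ = 307 MPa, n = 1.44
The minimum is material C at n = 0.469.

material C, n = 0.469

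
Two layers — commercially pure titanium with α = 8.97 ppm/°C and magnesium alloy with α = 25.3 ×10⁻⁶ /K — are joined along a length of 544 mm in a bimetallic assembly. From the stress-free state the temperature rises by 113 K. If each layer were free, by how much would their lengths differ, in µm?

Δα = |8.97 − 25.3|×10⁻⁶/K = 16.3×10⁻⁶/K.
ΔL_mismatch = Δα·L·ΔT = 16.3×10⁻⁶ × 544.0 mm × 113.0 K = 1000 µm.

1000 µm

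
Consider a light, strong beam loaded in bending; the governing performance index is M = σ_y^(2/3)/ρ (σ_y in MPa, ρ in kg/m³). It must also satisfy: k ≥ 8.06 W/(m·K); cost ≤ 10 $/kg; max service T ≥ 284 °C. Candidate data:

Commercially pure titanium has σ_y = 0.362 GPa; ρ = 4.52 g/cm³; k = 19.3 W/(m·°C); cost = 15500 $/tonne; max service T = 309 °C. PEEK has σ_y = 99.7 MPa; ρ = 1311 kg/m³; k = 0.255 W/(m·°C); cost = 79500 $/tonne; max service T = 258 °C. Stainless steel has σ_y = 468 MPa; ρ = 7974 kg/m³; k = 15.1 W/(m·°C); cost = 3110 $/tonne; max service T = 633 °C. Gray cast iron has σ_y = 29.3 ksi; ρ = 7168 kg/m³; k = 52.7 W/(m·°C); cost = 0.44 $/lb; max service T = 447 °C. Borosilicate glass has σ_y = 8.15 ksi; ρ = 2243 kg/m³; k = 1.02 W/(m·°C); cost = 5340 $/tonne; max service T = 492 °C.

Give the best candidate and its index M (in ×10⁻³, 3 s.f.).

Screen on constraints: k ≥ 8.06 W/(m·K); cost ≤ 10 $/kg; max service T ≥ 284 °C. Survivors: stainless steel, gray cast iron.
Normalizing units and computing the index:
  stainless steel: σ_y = 468.0 MPa, ρ = 7974 kg/m³
  gray cast iron: σ_y = 202.0 MPa, ρ = 7168 kg/m³
  stainless steel: M = 7.56×10⁻³
  gray cast iron: M = 4.80×10⁻³
Stainless steel has the largest M.

stainless steel, M = 7.56×10⁻³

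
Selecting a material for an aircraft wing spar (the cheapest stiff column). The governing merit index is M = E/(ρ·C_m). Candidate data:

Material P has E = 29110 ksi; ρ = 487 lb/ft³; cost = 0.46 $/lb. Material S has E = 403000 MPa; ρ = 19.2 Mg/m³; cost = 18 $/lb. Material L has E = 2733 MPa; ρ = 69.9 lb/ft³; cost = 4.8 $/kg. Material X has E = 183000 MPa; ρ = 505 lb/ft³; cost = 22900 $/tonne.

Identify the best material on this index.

Normalizing units and computing the index:
  material P: E = 200.7 GPa, ρ = 7801 kg/m³, cost = 1.014 $/kg
  material S: E = 403.0 GPa, ρ = 19200 kg/m³, cost = 39.68 $/kg
  material L: E = 2.733 GPa, ρ = 1120 kg/m³, cost = 4.800 $/kg
  material X: E = 183.0 GPa, ρ = 8089 kg/m³, cost = 22.90 $/kg
  material P: M = 25.4 MN·m per $
  material X: M = 0.988 MN·m per $
  material S: M = 0.529 MN·m per $
  material L: M = 0.509 MN·m per $
The maximum is for material P.

material P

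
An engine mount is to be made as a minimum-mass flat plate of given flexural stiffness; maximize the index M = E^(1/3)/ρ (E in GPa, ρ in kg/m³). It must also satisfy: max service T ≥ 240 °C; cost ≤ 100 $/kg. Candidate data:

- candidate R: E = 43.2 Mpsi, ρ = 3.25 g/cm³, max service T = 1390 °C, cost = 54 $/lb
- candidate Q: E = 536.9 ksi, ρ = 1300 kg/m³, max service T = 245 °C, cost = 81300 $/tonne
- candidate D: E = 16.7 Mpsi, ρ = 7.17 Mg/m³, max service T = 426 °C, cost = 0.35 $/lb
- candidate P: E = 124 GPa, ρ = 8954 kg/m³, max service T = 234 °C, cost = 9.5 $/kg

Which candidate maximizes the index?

candidate Q

Screen on constraints: max service T ≥ 240 °C; cost ≤ 100 $/kg. Survivors: candidate Q, candidate D.
Normalizing units and computing the index:
  candidate Q: E = 3.702 GPa, ρ = 1300 kg/m³
  candidate D: E = 115.1 GPa, ρ = 7170 kg/m³
  candidate Q: M = 1.19×10⁻³
  candidate D: M = 0.679×10⁻³
Highest index: candidate Q.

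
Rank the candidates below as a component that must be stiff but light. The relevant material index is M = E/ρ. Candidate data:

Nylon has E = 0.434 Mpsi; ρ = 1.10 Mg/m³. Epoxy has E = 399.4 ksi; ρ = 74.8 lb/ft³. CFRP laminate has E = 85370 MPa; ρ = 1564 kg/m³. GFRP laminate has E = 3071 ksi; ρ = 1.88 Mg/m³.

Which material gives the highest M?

CFRP laminate

Normalizing units and computing the index:
  nylon: E = 2.992 GPa, ρ = 1100 kg/m³
  epoxy: E = 2.754 GPa, ρ = 1198 kg/m³
  CFRP laminate: E = 85.37 GPa, ρ = 1564 kg/m³
  GFRP laminate: E = 21.17 GPa, ρ = 1880 kg/m³
  CFRP laminate: M = 54.6 MN·m/kg
  GFRP laminate: M = 11.3 MN·m/kg
  nylon: M = 2.72 MN·m/kg
  epoxy: M = 2.30 MN·m/kg
Highest index: CFRP laminate.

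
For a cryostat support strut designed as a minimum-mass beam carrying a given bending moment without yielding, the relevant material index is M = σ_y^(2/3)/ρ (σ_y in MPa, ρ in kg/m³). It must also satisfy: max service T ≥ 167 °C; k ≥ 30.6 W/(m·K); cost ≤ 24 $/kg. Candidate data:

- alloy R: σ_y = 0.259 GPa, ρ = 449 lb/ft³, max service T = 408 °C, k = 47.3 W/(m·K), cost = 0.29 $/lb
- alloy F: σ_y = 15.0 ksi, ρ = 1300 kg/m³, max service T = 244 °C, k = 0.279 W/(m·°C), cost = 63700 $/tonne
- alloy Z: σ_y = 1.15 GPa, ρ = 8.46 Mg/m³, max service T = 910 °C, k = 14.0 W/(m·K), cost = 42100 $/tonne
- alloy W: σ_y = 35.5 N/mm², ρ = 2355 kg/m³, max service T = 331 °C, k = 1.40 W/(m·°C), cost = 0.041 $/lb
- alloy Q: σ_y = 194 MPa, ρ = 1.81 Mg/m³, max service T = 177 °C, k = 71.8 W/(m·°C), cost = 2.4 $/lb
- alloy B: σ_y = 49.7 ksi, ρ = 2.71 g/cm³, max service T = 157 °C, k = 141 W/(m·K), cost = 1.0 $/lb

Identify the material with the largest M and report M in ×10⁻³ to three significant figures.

alloy Q, M = 18.5×10⁻³

Screen on constraints: max service T ≥ 167 °C; k ≥ 30.6 W/(m·K); cost ≤ 24 $/kg. Survivors: alloy R, alloy Q.
Convert each candidate to consistent units, then evaluate M:
  alloy R: σ_y = 259.0 MPa, ρ = 7192 kg/m³
  alloy Q: σ_y = 194.0 MPa, ρ = 1810 kg/m³
  alloy Q: M = 18.5×10⁻³
  alloy R: M = 5.65×10⁻³
The maximum is for alloy Q.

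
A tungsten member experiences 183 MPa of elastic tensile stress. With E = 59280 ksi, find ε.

E = 59280 ksi = 408.7 GPa = 408700 MPa.
ε = σ/E = 183 / 408700 = 4.48×10⁻⁴.

4.48×10⁻⁴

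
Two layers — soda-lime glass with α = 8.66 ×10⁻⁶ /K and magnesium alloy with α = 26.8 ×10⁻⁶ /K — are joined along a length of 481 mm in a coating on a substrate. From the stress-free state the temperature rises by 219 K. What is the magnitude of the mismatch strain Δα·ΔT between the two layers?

3.97×10⁻³

Δα = |8.66 − 26.8|×10⁻⁶/K = 18.1×10⁻⁶/K.
Mismatch strain = Δα·ΔT = 18.1×10⁻⁶ × 219.0 = 3.97×10⁻³.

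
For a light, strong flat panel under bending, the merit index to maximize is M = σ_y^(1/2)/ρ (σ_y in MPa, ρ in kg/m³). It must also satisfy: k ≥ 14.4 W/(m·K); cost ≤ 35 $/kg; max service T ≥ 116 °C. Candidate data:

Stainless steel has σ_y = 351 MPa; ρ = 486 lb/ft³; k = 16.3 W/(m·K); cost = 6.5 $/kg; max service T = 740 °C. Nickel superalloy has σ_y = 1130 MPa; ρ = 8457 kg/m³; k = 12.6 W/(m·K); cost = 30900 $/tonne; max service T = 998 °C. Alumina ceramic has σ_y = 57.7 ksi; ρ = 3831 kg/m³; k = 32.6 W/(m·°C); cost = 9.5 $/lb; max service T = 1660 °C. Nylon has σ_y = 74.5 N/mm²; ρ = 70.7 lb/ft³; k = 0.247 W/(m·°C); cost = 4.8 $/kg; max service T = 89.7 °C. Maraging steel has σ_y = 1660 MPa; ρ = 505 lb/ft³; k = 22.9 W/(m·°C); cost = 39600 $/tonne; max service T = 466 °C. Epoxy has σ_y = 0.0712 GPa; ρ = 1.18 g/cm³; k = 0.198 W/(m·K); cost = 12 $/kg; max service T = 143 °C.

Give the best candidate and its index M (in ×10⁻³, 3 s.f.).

alumina ceramic, M = 5.21×10⁻³

Screen on constraints: k ≥ 14.4 W/(m·K); cost ≤ 35 $/kg; max service T ≥ 116 °C. Survivors: stainless steel, alumina ceramic.
After converting to SI:
  stainless steel: σ_y = 351.0 MPa, ρ = 7785 kg/m³
  alumina ceramic: σ_y = 397.8 MPa, ρ = 3831 kg/m³
  alumina ceramic: M = 5.21×10⁻³
  stainless steel: M = 2.41×10⁻³
Alumina ceramic has the largest M.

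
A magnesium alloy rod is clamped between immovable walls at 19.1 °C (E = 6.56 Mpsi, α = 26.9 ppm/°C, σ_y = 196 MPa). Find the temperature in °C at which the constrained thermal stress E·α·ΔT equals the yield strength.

180 °C

E = 6.56 Mpsi = 45.23 GPa.
E·α·ΔT = 196.0 MPa ⇒ ΔT = 196.0 / (45.23×10³ × 26.9×10⁻⁶) = 161.1 K.
T = 19.1 + 161.1 = 180.2 °C.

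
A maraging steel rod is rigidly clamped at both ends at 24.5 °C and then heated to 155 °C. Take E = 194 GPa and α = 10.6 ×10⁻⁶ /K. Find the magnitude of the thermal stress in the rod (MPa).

ΔT = 130.5 K. Constrained thermal stress σ = E·α·ΔT = 194.0×10³ MPa × 10.6×10⁻⁶ × 130.5 = 268 MPa (compressive).

268 MPa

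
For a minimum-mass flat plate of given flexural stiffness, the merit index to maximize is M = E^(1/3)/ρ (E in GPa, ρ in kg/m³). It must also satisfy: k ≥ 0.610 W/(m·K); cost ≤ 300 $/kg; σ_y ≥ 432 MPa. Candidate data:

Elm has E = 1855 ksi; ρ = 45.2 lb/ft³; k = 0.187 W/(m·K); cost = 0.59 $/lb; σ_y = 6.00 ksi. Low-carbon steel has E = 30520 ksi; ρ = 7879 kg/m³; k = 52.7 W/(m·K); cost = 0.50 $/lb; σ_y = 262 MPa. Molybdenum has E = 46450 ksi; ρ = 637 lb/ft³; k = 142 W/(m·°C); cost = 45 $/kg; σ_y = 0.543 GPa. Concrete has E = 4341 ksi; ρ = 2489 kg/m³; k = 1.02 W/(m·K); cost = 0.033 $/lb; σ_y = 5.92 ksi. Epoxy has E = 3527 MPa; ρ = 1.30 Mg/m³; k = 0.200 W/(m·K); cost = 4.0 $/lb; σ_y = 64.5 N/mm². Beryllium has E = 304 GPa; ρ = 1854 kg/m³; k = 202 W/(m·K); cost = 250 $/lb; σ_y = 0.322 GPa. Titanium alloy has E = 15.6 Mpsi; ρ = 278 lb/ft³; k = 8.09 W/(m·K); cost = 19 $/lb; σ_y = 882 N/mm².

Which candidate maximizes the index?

Screen on constraints: k ≥ 0.610 W/(m·K); cost ≤ 300 $/kg; σ_y ≥ 432 MPa. Survivors: molybdenum, titanium alloy.
Convert each candidate to consistent units, then evaluate M:
  molybdenum: E = 320.3 GPa, ρ = 10200 kg/m³
  titanium alloy: E = 107.6 GPa, ρ = 4453 kg/m³
  titanium alloy: M = 1.07×10⁻³
  molybdenum: M = 0.671×10⁻³
Titanium alloy has the largest M.

titanium alloy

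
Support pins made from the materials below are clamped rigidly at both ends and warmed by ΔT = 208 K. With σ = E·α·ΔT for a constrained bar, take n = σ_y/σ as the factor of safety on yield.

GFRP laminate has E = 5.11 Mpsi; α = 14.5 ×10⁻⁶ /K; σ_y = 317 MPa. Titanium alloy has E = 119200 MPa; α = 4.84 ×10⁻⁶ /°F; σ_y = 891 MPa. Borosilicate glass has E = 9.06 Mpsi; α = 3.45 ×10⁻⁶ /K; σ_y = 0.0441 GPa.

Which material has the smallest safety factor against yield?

borosilicate glass

In consistent units (E in GPa, α in ×10⁻⁶/K, σ_y in MPa):
  GFRP laminate: E = 35.23, α = 14.5, σ_y = 317.0 → σ = 106 MPa, n = 2.98
  titanium alloy: E = 119.2, α = 8.71, σ_y = 891.0 → σ = 216 MPa, n = 4.12
  borosilicate glass: E = 62.47, α = 3.45, σ_y = 44.10 → σ = 44.8 MPa, n = 0.984
Borosilicate glass has the lowest safety factor, n = 0.984.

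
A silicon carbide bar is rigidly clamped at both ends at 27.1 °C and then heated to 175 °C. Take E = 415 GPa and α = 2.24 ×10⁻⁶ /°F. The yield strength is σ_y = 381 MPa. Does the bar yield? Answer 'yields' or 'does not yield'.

α = 2.24×10⁻⁶/°F × 9/5 = 4.03×10⁻⁶/K.
ΔT = 147.9 K. Constrained thermal stress σ = E·α·ΔT = 415.0×10³ MPa × 4.03×10⁻⁶ × 147.9 = 247 MPa (compressive).
Compare to σ_y = 381 MPa: σ < σ_y, so it does not yield.

does not yield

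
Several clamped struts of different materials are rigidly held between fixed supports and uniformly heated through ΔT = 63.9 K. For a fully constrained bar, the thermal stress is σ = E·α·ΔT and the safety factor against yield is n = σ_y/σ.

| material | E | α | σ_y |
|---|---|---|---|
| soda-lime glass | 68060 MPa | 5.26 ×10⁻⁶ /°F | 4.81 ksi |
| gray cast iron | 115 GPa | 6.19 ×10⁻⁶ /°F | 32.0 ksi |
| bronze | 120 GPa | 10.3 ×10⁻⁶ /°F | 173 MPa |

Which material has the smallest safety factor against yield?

soda-lime glass

Converting E to GPa, α to ×10⁻⁶/K, σ_y to MPa, then σ and n for each:
  soda-lime glass: E = 68.06, α = 9.47, σ_y = 33.16 → σ = 41.2 MPa, n = 0.805
  gray cast iron: E = 115.0, α = 11.1, σ_y = 220.6 → σ = 81.9 MPa, n = 2.69
  bronze: E = 120.0, α = 18.5, σ_y = 173.0 → σ = 142 MPa, n = 1.22
Soda-lime glass has the lowest safety factor, n = 0.805.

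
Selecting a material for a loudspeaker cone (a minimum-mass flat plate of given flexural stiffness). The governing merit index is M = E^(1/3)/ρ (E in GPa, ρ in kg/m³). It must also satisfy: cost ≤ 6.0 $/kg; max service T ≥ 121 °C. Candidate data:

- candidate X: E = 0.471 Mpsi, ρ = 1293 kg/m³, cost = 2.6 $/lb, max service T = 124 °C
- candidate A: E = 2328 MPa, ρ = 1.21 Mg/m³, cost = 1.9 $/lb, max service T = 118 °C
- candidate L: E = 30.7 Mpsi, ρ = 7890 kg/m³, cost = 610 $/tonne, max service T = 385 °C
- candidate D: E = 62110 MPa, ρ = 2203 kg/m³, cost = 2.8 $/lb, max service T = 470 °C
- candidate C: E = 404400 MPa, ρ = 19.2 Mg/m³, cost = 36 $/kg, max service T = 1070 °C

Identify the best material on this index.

candidate X

Screen on constraints: cost ≤ 6.0 $/kg; max service T ≥ 121 °C. Survivors: candidate X, candidate L.
After converting to SI:
  candidate X: E = 3.247 GPa, ρ = 1293 kg/m³
  candidate L: E = 211.7 GPa, ρ = 7890 kg/m³
  candidate X: M = 1.15×10⁻³
  candidate L: M = 0.755×10⁻³
The maximum is for candidate X.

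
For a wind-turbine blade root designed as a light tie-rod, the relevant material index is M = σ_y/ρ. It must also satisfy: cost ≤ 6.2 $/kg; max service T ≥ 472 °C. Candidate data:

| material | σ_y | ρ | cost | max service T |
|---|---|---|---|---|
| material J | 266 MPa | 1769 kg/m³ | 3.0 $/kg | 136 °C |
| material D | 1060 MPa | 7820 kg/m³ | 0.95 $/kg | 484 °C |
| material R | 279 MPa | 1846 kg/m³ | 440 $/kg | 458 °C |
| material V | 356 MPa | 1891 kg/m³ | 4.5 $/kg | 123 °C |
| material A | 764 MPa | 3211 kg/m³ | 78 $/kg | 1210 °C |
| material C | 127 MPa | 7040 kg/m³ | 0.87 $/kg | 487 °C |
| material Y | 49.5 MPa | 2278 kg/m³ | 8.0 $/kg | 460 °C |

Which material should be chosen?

Screen on constraints: cost ≤ 6.2 $/kg; max service T ≥ 472 °C. Survivors: material D, material C.
Per-candidate index values:
  material D: M = 136 kN·m/kg
  material C: M = 18.0 kN·m/kg
The maximum is for material D.

material D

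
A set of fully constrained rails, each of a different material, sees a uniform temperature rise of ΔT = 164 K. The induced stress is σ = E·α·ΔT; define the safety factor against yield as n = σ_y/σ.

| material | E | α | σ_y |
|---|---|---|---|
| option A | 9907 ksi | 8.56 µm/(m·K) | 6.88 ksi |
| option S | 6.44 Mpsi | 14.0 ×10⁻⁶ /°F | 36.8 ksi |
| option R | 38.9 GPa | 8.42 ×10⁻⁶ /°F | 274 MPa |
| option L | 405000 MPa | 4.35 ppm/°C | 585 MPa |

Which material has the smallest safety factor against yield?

Converting E to GPa, α to ×10⁻⁶/K, σ_y to MPa, then σ and n for each:
  option A: E = 68.31, α = 8.56, σ_y = 47.44 → σ = 95.9 MPa, n = 0.495
  option S: E = 44.40, α = 25.2, σ_y = 253.7 → σ = 184 MPa, n = 1.38
  option R: E = 38.90, α = 15.2, σ_y = 274.0 → σ = 96.7 MPa, n = 2.83
  option L: E = 405.0, α = 4.35, σ_y = 585.0 → σ = 289 MPa, n = 2.02
Option A has the lowest safety factor, n = 0.495.

option A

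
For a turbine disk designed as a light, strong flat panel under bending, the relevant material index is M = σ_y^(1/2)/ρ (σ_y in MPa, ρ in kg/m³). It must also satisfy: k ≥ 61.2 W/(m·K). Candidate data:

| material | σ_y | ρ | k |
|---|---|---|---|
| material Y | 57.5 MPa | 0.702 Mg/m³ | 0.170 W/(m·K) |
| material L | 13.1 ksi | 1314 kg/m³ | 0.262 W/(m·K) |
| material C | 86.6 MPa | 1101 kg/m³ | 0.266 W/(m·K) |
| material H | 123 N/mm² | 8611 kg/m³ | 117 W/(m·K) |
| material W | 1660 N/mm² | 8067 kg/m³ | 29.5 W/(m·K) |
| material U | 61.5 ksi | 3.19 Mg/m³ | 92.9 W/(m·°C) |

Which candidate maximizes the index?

material U

Screen on constraints: k ≥ 61.2 W/(m·K). Survivors: material H, material U.
After converting to SI:
  material H: σ_y = 123.0 MPa, ρ = 8611 kg/m³
  material U: σ_y = 424.0 MPa, ρ = 3190 kg/m³
  material U: M = 6.46×10⁻³
  material H: M = 1.29×10⁻³
The maximum is for material U.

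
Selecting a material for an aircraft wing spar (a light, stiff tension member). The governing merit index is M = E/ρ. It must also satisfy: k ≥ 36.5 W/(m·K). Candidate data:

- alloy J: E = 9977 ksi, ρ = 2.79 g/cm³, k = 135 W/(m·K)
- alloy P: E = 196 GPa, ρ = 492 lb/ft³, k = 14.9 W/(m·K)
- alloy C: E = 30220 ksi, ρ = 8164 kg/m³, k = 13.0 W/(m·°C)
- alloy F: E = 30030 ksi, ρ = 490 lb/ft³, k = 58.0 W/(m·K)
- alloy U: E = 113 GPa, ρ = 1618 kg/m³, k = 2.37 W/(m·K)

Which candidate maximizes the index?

alloy F

Screen on constraints: k ≥ 36.5 W/(m·K). Survivors: alloy J, alloy F.
After converting to SI:
  alloy J: E = 68.79 GPa, ρ = 2790 kg/m³
  alloy F: E = 207.0 GPa, ρ = 7849 kg/m³
  alloy F: M = 26.4 MN·m/kg
  alloy J: M = 24.7 MN·m/kg
The maximum is for alloy F.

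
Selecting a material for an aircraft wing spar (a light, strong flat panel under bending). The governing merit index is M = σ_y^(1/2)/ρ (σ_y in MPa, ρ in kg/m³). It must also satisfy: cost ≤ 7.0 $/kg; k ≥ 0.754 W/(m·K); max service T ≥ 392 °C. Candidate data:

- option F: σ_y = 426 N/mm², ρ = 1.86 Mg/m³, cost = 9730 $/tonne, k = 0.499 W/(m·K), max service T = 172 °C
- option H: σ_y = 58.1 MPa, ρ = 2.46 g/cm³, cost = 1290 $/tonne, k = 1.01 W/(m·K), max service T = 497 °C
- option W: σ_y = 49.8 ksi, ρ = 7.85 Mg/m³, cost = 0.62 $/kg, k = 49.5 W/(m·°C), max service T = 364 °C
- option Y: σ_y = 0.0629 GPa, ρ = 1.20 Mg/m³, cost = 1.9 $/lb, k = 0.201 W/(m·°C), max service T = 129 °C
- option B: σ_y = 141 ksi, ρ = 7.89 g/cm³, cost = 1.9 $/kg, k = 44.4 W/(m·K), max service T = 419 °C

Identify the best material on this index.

option B

Screen on constraints: cost ≤ 7.0 $/kg; k ≥ 0.754 W/(m·K); max service T ≥ 392 °C. Survivors: option H, option B.
In SI units:
  option H: σ_y = 58.10 MPa, ρ = 2460 kg/m³
  option B: σ_y = 972.2 MPa, ρ = 7890 kg/m³
  option B: M = 3.95×10⁻³
  option H: M = 3.10×10⁻³
Option B has the largest M.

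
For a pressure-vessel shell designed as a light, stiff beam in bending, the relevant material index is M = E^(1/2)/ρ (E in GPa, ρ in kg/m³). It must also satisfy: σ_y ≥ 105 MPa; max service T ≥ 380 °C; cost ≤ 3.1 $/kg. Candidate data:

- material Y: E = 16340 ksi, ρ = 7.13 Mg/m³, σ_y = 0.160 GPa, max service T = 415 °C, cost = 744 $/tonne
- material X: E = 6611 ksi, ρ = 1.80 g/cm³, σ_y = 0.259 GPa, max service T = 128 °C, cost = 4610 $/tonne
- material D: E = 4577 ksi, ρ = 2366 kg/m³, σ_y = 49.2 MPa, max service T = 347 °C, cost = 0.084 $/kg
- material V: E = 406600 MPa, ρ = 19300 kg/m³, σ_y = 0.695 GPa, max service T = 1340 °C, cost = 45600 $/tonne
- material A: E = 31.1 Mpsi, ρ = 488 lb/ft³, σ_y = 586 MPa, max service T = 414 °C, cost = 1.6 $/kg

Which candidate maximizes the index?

material A

Screen on constraints: σ_y ≥ 105 MPa; max service T ≥ 380 °C; cost ≤ 3.1 $/kg. Survivors: material Y, material A.
Convert each candidate to consistent units, then evaluate M:
  material Y: E = 112.7 GPa, ρ = 7130 kg/m³
  material A: E = 214.4 GPa, ρ = 7817 kg/m³
  material A: M = 1.87×10⁻³
  material Y: M = 1.49×10⁻³
Highest index: material A.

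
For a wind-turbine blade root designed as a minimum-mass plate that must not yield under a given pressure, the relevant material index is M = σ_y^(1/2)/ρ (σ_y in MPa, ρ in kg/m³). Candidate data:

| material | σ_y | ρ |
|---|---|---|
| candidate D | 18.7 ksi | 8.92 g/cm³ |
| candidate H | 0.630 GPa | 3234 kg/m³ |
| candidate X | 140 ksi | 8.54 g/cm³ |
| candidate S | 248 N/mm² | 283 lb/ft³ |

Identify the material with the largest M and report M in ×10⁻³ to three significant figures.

Normalizing units and computing the index:
  candidate D: σ_y = 128.9 MPa, ρ = 8920 kg/m³
  candidate H: σ_y = 630.0 MPa, ρ = 3234 kg/m³
  candidate X: σ_y = 965.3 MPa, ρ = 8540 kg/m³
  candidate S: σ_y = 248.0 MPa, ρ = 4533 kg/m³
  candidate H: M = 7.76×10⁻³
  candidate X: M = 3.64×10⁻³
  candidate S: M = 3.47×10⁻³
  candidate D: M = 1.27×10⁻³
Candidate H ranks first.

candidate H, M = 7.76×10⁻³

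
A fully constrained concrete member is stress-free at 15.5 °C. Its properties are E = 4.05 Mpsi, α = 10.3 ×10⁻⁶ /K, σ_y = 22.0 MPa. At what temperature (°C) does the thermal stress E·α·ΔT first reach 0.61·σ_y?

E = 4.05 Mpsi = 27.92 GPa.
E·α·ΔT = 13.42 MPa ⇒ ΔT = 13.42 / (27.92×10³ × 10.3×10⁻⁶) = 46.66 K.
T = 15.5 + 46.66 = 62.16 °C.

62.2 °C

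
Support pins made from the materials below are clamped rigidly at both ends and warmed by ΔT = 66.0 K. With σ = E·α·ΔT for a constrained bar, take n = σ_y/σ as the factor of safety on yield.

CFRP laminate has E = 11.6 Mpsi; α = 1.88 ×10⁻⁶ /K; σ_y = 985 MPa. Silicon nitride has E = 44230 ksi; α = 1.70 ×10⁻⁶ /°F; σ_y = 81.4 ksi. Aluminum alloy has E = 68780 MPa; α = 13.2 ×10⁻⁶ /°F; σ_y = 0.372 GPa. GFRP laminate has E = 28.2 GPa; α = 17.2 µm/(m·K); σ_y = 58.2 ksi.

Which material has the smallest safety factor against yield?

aluminum alloy

With everything in SI (GPa, ×10⁻⁶/K, MPa):
  CFRP laminate: E = 79.98, α = 1.88, σ_y = 985.0 → σ = 9.92 MPa, n = 99.3
  silicon nitride: E = 305.0, α = 3.06, σ_y = 561.2 → σ = 61.6 MPa, n = 9.11
  aluminum alloy: E = 68.78, α = 23.8, σ_y = 372.0 → σ = 108 MPa, n = 3.45
  GFRP laminate: E = 28.20, α = 17.2, σ_y = 401.3 → σ = 32.0 MPa, n = 12.5
Smallest n: aluminum alloy with n = 3.45.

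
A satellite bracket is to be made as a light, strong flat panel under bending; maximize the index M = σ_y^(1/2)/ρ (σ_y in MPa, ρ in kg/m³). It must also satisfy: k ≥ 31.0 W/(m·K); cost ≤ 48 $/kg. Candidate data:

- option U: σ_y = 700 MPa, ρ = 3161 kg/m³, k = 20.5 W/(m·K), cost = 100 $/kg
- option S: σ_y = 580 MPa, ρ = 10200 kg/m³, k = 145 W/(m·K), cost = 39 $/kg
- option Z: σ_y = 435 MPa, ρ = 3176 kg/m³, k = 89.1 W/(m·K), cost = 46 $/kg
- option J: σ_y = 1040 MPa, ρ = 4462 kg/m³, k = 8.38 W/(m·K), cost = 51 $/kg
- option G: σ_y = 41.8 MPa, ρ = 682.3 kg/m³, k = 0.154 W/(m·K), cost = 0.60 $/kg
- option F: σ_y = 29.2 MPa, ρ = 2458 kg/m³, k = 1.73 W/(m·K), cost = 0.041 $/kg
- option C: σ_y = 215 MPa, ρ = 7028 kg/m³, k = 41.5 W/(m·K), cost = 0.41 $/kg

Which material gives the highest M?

Screen on constraints: k ≥ 31.0 W/(m·K); cost ≤ 48 $/kg. Survivors: option S, option Z, option C.
Evaluate M for each candidate:
  option Z: M = 6.57×10⁻³
  option S: M = 2.36×10⁻³
  option C: M = 2.09×10⁻³
The maximum is for option Z.

option Z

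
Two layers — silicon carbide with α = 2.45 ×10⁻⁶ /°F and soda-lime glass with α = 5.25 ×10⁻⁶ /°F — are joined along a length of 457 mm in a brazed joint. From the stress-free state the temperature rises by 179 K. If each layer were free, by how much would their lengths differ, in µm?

silicon carbide: α = 2.45×10⁻⁶/°F × 9/5 = 4.41×10⁻⁶/K.
soda-lime glass: α = 5.25×10⁻⁶/°F × 9/5 = 9.45×10⁻⁶/K.
Δα = |4.41 − 9.45|×10⁻⁶/K = 5.04×10⁻⁶/K.
ΔL_mismatch = Δα·L·ΔT = 5.04×10⁻⁶ × 457.0 mm × 179.0 K = 412 µm.

412 µm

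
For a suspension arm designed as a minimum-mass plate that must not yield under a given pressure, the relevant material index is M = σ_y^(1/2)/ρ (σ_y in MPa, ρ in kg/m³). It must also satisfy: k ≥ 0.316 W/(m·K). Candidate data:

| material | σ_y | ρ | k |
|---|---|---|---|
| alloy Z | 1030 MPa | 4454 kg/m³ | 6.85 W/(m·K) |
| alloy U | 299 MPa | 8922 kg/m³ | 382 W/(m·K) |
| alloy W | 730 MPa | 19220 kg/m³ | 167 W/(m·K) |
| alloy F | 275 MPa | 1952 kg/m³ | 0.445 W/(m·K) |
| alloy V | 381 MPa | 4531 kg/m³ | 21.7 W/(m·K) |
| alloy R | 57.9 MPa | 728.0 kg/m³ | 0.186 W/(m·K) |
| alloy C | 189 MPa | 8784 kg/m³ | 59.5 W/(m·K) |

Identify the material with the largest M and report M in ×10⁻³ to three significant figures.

alloy F, M = 8.50×10⁻³

Screen on constraints: k ≥ 0.316 W/(m·K). Survivors: alloy Z, alloy U, alloy W, alloy F, alloy V, alloy C.
Computing M directly (units already consistent):
  alloy F: M = 8.50×10⁻³
  alloy Z: M = 7.21×10⁻³
  alloy V: M = 4.31×10⁻³
  alloy U: M = 1.94×10⁻³
  alloy C: M = 1.57×10⁻³
  alloy W: M = 1.41×10⁻³
Highest index: alloy F.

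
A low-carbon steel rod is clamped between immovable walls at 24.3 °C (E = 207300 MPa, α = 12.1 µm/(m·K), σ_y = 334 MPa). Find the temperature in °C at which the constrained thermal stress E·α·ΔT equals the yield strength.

E = 207300 MPa = 207.3 GPa.
E·α·ΔT = 334.0 MPa ⇒ ΔT = 334.0 / (207.3×10³ × 12.1×10⁻⁶) = 133.2 K.
T = 24.3 + 133.2 = 157.5 °C.

157 °C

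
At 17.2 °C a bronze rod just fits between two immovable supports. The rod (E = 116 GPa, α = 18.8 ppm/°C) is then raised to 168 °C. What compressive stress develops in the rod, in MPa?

329 MPa

ΔT = 150.8 K. Constrained thermal stress σ = E·α·ΔT = 116.0×10³ MPa × 18.8×10⁻⁶ × 150.8 = 329 MPa (compressive).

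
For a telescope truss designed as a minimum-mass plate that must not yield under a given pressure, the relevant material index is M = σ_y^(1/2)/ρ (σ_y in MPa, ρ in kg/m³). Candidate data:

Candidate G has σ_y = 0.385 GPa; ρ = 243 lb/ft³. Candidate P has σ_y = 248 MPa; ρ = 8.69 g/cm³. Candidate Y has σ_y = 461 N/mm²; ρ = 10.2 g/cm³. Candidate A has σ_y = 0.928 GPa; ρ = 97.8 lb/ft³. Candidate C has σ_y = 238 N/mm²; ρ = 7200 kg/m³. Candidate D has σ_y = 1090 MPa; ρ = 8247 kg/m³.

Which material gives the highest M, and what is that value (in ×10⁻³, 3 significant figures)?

candidate A, M = 19.4×10⁻³

Convert each candidate to consistent units, then evaluate M:
  candidate G: σ_y = 385.0 MPa, ρ = 3892 kg/m³
  candidate P: σ_y = 248.0 MPa, ρ = 8690 kg/m³
  candidate Y: σ_y = 461.0 MPa, ρ = 10200 kg/m³
  candidate A: σ_y = 928.0 MPa, ρ = 1567 kg/m³
  candidate C: σ_y = 238.0 MPa, ρ = 7200 kg/m³
  candidate D: σ_y = 1090 MPa, ρ = 8247 kg/m³
  candidate A: M = 19.4×10⁻³
  candidate G: M = 5.04×10⁻³
  candidate D: M = 4.00×10⁻³
  candidate C: M = 2.14×10⁻³
  candidate Y: M = 2.10×10⁻³
  candidate P: M = 1.81×10⁻³
Candidate A ranks first.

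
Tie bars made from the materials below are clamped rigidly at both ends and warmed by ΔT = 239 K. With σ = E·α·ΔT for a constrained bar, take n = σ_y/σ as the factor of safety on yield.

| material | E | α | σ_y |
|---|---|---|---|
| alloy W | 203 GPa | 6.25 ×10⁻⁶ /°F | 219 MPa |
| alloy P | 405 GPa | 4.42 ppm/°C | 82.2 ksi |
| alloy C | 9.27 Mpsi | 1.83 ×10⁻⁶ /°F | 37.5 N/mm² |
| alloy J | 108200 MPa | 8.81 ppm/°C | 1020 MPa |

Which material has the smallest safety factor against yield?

With everything in SI (GPa, ×10⁻⁶/K, MPa):
  alloy W: E = 203.0, α = 11.2, σ_y = 219.0 → σ = 546 MPa, n = 0.401
  alloy P: E = 405.0, α = 4.42, σ_y = 566.7 → σ = 428 MPa, n = 1.32
  alloy C: E = 63.91, α = 3.29, σ_y = 37.50 → σ = 50.3 MPa, n = 0.745
  alloy J: E = 108.2, α = 8.81, σ_y = 1020 → σ = 228 MPa, n = 4.48
Smallest n: alloy W with n = 0.401.

alloy W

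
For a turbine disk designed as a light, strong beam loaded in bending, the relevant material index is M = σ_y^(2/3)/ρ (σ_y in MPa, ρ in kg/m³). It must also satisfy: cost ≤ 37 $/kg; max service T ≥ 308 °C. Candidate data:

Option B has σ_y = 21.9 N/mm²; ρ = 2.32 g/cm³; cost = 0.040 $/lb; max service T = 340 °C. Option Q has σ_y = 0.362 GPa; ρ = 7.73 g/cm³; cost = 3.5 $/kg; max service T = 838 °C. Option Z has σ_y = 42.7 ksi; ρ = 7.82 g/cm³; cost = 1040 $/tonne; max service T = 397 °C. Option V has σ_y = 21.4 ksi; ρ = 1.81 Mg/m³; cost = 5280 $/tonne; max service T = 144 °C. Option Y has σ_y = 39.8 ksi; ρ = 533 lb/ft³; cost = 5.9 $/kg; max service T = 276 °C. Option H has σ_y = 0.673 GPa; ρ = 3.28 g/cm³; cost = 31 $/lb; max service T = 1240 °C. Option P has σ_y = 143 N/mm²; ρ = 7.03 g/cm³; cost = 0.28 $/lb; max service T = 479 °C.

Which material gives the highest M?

Screen on constraints: cost ≤ 37 $/kg; max service T ≥ 308 °C. Survivors: option B, option Q, option Z, option P.
After converting to SI:
  option B: σ_y = 21.90 MPa, ρ = 2320 kg/m³
  option Q: σ_y = 362.0 MPa, ρ = 7730 kg/m³
  option Z: σ_y = 294.4 MPa, ρ = 7820 kg/m³
  option P: σ_y = 143.0 MPa, ρ = 7030 kg/m³
  option Q: M = 6.57×10⁻³
  option Z: M = 5.66×10⁻³
  option P: M = 3.89×10⁻³
  option B: M = 3.37×10⁻³
Option Q has the largest M.

option Q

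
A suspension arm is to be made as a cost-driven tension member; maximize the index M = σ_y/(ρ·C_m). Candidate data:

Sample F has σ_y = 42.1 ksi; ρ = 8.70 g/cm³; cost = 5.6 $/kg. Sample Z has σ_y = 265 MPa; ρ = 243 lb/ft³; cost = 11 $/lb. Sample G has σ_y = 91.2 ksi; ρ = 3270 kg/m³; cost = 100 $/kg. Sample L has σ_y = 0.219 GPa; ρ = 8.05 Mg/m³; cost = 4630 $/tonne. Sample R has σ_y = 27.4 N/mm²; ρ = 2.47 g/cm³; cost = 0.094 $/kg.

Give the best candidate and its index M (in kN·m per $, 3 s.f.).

sample R, M = 118 kN·m per $

Convert each candidate to consistent units, then evaluate M:
  sample F: σ_y = 290.3 MPa, ρ = 8700 kg/m³, cost = 5.600 $/kg
  sample Z: σ_y = 265.0 MPa, ρ = 3892 kg/m³, cost = 24.25 $/kg
  sample G: σ_y = 628.8 MPa, ρ = 3270 kg/m³, cost = 100.0 $/kg
  sample L: σ_y = 219.0 MPa, ρ = 8050 kg/m³, cost = 4.630 $/kg
  sample R: σ_y = 27.40 MPa, ρ = 2470 kg/m³, cost = 0.09400 $/kg
  sample R: M = 118 kN·m per $
  sample F: M = 5.96 kN·m per $
  sample L: M = 5.88 kN·m per $
  sample Z: M = 2.81 kN·m per $
  sample G: M = 1.92 kN·m per $
The maximum is for sample R.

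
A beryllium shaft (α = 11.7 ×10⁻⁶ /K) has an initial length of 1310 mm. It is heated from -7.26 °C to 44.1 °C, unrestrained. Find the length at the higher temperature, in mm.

ΔT = 44.1 − (-7.26) = 51.36 K.
ΔL = α·L₀·ΔT = 11.7×10⁻⁶ × 1310 mm × 51.36 K = 0.787 mm.
L = L₀ + ΔL = 1310 + 0.787 = 1310.8 mm.

1310.8 mm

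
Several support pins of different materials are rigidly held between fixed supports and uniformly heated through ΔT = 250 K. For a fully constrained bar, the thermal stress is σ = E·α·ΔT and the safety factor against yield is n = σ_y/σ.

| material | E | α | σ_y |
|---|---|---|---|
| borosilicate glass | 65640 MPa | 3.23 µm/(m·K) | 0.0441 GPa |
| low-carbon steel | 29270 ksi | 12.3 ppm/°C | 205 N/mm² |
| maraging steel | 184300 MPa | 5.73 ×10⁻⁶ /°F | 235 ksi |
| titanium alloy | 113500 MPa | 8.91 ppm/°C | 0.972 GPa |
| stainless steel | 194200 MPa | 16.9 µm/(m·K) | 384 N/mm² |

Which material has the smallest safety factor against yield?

In consistent units (E in GPa, α in ×10⁻⁶/K, σ_y in MPa):
  borosilicate glass: E = 65.64, α = 3.23, σ_y = 44.10 → σ = 53.0 MPa, n = 0.832
  low-carbon steel: E = 201.8, α = 12.3, σ_y = 205.0 → σ = 621 MPa, n = 0.330
  maraging steel: E = 184.3, α = 10.3, σ_y = 1620 → σ = 475 MPa, n = 3.41
  titanium alloy: E = 113.5, α = 8.91, σ_y = 972.0 → σ = 253 MPa, n = 3.84
  stainless steel: E = 194.2, α = 16.9, σ_y = 384.0 → σ = 820 MPa, n = 0.468
Low-carbon steel has the lowest safety factor, n = 0.330.

low-carbon steel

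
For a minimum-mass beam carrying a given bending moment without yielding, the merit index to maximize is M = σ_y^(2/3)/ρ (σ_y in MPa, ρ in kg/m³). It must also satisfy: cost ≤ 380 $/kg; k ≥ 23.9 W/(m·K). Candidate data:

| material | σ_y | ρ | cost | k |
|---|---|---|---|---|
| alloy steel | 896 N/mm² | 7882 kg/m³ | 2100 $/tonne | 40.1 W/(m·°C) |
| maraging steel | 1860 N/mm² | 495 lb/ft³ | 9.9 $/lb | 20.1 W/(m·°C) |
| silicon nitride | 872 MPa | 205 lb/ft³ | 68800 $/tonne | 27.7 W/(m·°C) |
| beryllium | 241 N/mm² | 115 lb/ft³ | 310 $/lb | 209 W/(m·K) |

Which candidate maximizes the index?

silicon nitride

Screen on constraints: cost ≤ 380 $/kg; k ≥ 23.9 W/(m·K). Survivors: alloy steel, silicon nitride.
In SI units:
  alloy steel: σ_y = 896.0 MPa, ρ = 7882 kg/m³
  silicon nitride: σ_y = 872.0 MPa, ρ = 3284 kg/m³
  silicon nitride: M = 27.8×10⁻³
  alloy steel: M = 11.8×10⁻³
The maximum is for silicon nitride.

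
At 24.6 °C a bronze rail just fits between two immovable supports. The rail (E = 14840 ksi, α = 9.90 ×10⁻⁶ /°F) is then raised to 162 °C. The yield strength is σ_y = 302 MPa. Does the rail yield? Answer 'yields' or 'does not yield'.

does not yield

E = 14840 ksi = 102.3 GPa.
α = 9.90×10⁻⁶/°F × 9/5 = 17.8×10⁻⁶/K.
ΔT = 137.4 K. Constrained thermal stress σ = E·α·ΔT = 102.3×10³ MPa × 17.8×10⁻⁶ × 137.4 = 251 MPa (compressive).
Compare to σ_y = 302 MPa: σ < σ_y, so it does not yield.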